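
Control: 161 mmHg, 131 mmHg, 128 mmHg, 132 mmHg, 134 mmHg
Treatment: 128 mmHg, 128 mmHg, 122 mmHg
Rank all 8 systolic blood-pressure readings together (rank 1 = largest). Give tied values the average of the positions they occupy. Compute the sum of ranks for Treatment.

20

Sorted (descending): 161, 134, 132, 131, 128, 128, 128, 122
The 3 values of 128 occupy positions 5–7 → average rank 6.
Treatment values → pooled ranks: 128→6, 128→6, 122→8
Rank sum = 6 + 6 + 8 = 20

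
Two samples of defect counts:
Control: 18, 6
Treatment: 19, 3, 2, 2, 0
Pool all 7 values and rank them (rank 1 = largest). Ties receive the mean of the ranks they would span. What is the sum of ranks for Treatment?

23

Sorted (descending): 19, 18, 6, 3, 2, 2, 0
The 2 values of 2 occupy positions 5–6 → average rank (5+6)/2 = 5.5.
Treatment values → pooled ranks: 19→1, 3→4, 2→5.5, 2→5.5, 0→7
Rank sum = 1 + 4 + 5.5 + 5.5 + 7 = 23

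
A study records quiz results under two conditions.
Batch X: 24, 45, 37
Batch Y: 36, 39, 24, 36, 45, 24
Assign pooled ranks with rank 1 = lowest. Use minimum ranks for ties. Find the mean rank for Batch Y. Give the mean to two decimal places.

Sorted (ascending): 24, 24, 24, 36, 36, 37, 39, 45, 45
The 3 values of 24 occupy positions 1–3 → each gets rank 1.
The 2 values of 36 occupy positions 4–5 → each gets rank 4.
The 2 values of 45 occupy positions 8–9 → each gets rank 8.
Batch Y values → pooled ranks: 36→4, 39→7, 24→1, 36→4, 45→8, 24→1
Mean rank = (4 + 7 + 1 + 4 + 8 + 1) / 6 = 4.17

4.17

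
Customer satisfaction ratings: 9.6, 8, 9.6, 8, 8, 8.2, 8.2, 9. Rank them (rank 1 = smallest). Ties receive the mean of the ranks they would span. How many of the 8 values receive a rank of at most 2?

Sorted (ascending): 8, 8, 8, 8.2, 8.2, 9, 9.6, 9.6
The 3 values of 8 occupy positions 1–3 → average rank 2.
The 2 values of 8.2 occupy positions 4–5 → average rank (4+5)/2 = 4.5.
The 2 values of 9.6 occupy positions 7–8 → average rank (7+8)/2 = 7.5.
Ranks ≤ 2: {2, 2, 2} → 3 values.

3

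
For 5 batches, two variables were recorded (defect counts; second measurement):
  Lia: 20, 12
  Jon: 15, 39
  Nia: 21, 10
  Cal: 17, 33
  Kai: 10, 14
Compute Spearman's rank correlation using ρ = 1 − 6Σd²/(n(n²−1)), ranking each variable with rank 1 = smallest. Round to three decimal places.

Ranks of variable 1: 4, 2, 5, 3, 1
Ranks of variable 2: 2, 5, 1, 4, 3
d = r₁ − r₂: 2, -3, 4, -1, -2
d²: 4, 9, 16, 1, 4; Σd² = 34
ρ = 1 − 6·34/(5·24) = 1 − 204/120 = -0.700

-0.700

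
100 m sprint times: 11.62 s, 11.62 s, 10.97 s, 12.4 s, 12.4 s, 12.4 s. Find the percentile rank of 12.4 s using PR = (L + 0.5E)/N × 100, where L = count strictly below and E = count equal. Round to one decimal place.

75.0

N = 6.
Strictly below 12.4: 3. Equal to 12.4: 3.
PR = (3 + 0.5·3)/6 × 100 = 75.0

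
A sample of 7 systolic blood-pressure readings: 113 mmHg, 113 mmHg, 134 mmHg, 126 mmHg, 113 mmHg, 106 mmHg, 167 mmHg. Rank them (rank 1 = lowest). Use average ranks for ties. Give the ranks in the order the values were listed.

Sorted (ascending): 106, 113, 113, 113, 126, 134, 167
The 3 values of 113 occupy positions 2–4 → average rank 3.

3, 3, 6, 5, 3, 1, 7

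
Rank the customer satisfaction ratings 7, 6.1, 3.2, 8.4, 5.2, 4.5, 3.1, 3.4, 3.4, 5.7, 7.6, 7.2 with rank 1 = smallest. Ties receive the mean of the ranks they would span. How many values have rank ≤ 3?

Sorted (ascending): 3.1, 3.2, 3.4, 3.4, 4.5, 5.2, 5.7, 6.1, 7, 7.2, 7.6, 8.4
The 2 values of 3.4 occupy positions 3–4 → average rank (3+4)/2 = 3.5.
Ranks ≤ 3: {1, 2} → 2 values.

2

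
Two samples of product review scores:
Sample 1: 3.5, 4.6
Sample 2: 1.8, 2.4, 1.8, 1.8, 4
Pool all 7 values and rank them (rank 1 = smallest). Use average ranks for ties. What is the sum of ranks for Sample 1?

12

Sorted (ascending): 1.8, 1.8, 1.8, 2.4, 3.5, 4, 4.6
The 3 values of 1.8 occupy positions 1–3 → average rank 2.
Sample 1 values → pooled ranks: 3.5→5, 4.6→7
Rank sum = 5 + 7 = 12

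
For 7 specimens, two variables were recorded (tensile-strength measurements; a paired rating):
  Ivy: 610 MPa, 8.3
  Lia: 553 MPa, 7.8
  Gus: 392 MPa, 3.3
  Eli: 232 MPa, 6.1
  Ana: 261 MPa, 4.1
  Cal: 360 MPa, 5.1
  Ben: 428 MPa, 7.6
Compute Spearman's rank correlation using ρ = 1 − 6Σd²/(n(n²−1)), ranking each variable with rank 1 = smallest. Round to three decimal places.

Ranks of variable 1: 7, 6, 4, 1, 2, 3, 5
Ranks of variable 2: 7, 6, 1, 4, 2, 3, 5
d = r₁ − r₂: 0, 0, 3, -3, 0, 0, 0
d²: 0, 0, 9, 9, 0, 0, 0; Σd² = 18
ρ = 1 − 6·18/(7·48) = 1 − 108/336 = 0.679

0.679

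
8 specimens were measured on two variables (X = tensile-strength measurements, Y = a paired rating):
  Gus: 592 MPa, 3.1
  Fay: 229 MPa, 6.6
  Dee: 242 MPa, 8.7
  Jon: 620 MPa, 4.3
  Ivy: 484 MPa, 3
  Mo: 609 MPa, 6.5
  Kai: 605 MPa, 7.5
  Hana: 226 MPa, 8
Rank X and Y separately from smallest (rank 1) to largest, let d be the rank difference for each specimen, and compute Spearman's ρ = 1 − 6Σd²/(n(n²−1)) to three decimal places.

-0.452

Ranks of variable 1: 5, 2, 3, 8, 4, 7, 6, 1
Ranks of variable 2: 2, 5, 8, 3, 1, 4, 6, 7
d = r₁ − r₂: 3, -3, -5, 5, 3, 3, 0, -6
d²: 9, 9, 25, 25, 9, 9, 0, 36; Σd² = 122
ρ = 1 − 6·122/(8·63) = 1 − 732/504 = -0.452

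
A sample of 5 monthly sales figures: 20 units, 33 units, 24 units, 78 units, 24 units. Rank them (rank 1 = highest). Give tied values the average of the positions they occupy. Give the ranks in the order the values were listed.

Sorted (descending): 78, 33, 24, 24, 20
The 2 values of 24 occupy positions 3–4 → average rank (3+4)/2 = 3.5.

5, 2, 3.5, 1, 3.5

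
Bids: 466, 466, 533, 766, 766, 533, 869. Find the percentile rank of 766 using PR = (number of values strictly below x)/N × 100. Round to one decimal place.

N = 7.
Strictly below 766: 4. Equal to 766: 2.
PR = 4/7 × 100 = 57.1

57.1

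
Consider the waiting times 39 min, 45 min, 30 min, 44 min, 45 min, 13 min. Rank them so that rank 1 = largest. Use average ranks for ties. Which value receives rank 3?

44

Sorted (descending): 45, 45, 44, 39, 30, 13
The 2 values of 45 occupy positions 1–2 → average rank (1+2)/2 = 1.5.
Rank 3 → value 44.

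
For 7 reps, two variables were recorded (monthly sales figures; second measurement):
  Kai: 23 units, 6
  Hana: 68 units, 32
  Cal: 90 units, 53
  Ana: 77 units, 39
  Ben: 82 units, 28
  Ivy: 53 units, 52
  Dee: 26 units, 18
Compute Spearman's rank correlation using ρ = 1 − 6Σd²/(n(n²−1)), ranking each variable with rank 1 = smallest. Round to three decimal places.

Ranks of variable 1: 1, 4, 7, 5, 6, 3, 2
Ranks of variable 2: 1, 4, 7, 5, 3, 6, 2
d = r₁ − r₂: 0, 0, 0, 0, 3, -3, 0
d²: 0, 0, 0, 0, 9, 9, 0; Σd² = 18
ρ = 1 − 6·18/(7·48) = 1 − 108/336 = 0.679

0.679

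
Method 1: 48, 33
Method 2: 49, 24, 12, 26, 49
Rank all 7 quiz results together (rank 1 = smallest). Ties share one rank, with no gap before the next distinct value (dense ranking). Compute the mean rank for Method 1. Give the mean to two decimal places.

Sorted (ascending): 12, 24, 26, 33, 48, 49, 49
The 2 values of 49 share dense rank 6.
Remaining distinct values take the next consecutive integers.
Method 1 values → pooled ranks: 48→5, 33→4
Mean rank = (5 + 4) / 2 = 4.50

4.50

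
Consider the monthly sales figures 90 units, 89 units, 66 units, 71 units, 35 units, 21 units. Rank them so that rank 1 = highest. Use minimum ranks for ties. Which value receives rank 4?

66

Sorted (descending): 90, 89, 71, 66, 35, 21
No ties — each value takes its position as its rank.
Rank 4 → value 66.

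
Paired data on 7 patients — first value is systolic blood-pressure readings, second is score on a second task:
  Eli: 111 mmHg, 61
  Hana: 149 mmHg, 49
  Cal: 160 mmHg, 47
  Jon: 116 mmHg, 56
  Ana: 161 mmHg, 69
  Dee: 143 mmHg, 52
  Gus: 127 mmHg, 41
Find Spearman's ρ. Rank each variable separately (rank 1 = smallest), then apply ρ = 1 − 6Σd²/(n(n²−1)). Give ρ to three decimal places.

Ranks of variable 1: 1, 5, 6, 2, 7, 4, 3
Ranks of variable 2: 6, 3, 2, 5, 7, 4, 1
d = r₁ − r₂: -5, 2, 4, -3, 0, 0, 2
d²: 25, 4, 16, 9, 0, 0, 4; Σd² = 58
ρ = 1 − 6·58/(7·48) = 1 − 348/336 = -0.036

-0.036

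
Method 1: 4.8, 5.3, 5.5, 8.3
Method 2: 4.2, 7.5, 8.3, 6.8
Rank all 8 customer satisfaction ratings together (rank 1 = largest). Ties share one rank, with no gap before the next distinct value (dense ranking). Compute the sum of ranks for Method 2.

13

Sorted (descending): 8.3, 8.3, 7.5, 6.8, 5.5, 5.3, 4.8, 4.2
The 2 values of 8.3 share dense rank 1.
Remaining distinct values take the next consecutive integers.
Method 2 values → pooled ranks: 4.2→7, 7.5→2, 8.3→1, 6.8→3
Rank sum = 7 + 2 + 1 + 3 = 13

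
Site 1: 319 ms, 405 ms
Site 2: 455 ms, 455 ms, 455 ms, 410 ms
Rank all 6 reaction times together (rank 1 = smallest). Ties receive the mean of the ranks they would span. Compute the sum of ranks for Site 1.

Sorted (ascending): 319, 405, 410, 455, 455, 455
The 3 values of 455 occupy positions 4–6 → average rank 5.
Site 1 values → pooled ranks: 319→1, 405→2
Rank sum = 1 + 2 = 3

3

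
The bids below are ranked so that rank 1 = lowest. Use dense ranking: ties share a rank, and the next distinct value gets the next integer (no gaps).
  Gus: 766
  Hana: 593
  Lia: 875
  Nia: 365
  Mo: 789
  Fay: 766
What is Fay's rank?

3

Sorted (ascending): 365, 593, 766, 766, 789, 875
The 2 values of 766 share dense rank 3.
Remaining distinct values take the next consecutive integers.
Fay has value 766 → rank 3.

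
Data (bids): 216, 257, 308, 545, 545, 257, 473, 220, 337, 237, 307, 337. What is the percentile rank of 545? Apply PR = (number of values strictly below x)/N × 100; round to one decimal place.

N = 12.
Strictly below 545: 10. Equal to 545: 2.
PR = 10/12 × 100 = 83.3

83.3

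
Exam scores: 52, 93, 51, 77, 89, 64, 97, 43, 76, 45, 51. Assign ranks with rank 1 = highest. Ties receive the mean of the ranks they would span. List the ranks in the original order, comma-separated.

7, 2, 8.5, 4, 3, 6, 1, 11, 5, 10, 8.5

Sorted (descending): 97, 93, 89, 77, 76, 64, 52, 51, 51, 45, 43
The 2 values of 51 occupy positions 8–9 → average rank (8+9)/2 = 8.5.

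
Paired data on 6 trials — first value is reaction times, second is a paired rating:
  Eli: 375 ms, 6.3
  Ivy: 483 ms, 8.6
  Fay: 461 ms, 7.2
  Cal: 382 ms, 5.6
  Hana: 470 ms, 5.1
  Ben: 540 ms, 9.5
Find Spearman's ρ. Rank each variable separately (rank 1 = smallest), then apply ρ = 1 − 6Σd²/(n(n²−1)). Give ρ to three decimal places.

Ranks of variable 1: 1, 5, 3, 2, 4, 6
Ranks of variable 2: 3, 5, 4, 2, 1, 6
d = r₁ − r₂: -2, 0, -1, 0, 3, 0
d²: 4, 0, 1, 0, 9, 0; Σd² = 14
ρ = 1 − 6·14/(6·35) = 1 − 84/210 = 0.600

0.600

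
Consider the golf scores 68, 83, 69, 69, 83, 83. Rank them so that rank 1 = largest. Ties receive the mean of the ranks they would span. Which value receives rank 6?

68

Sorted (descending): 83, 83, 83, 69, 69, 68
The 3 values of 83 occupy positions 1–3 → average rank 2.
The 2 values of 69 occupy positions 4–5 → average rank (4+5)/2 = 4.5.
Rank 6 → value 68.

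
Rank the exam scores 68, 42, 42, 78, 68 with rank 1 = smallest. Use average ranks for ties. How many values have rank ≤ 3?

Sorted (ascending): 42, 42, 68, 68, 78
The 2 values of 42 occupy positions 1–2 → average rank (1+2)/2 = 1.5.
The 2 values of 68 occupy positions 3–4 → average rank (3+4)/2 = 3.5.
Ranks ≤ 3: {1.5, 1.5} → 2 values.

2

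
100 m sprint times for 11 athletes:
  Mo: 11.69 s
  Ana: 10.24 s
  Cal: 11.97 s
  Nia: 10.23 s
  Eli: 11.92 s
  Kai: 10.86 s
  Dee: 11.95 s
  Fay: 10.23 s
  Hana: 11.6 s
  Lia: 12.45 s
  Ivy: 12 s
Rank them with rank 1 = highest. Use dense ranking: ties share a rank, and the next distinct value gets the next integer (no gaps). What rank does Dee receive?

Sorted (descending): 12.45, 12, 11.97, 11.95, 11.92, 11.69, 11.6, 10.86, 10.24, 10.23, 10.23
The 2 values of 10.23 share dense rank 10.
Remaining distinct values take the next consecutive integers.
Dee has value 11.95 s → rank 4.

4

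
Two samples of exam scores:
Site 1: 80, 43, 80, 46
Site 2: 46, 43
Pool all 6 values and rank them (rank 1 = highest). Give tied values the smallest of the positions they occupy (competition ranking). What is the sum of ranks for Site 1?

10

Sorted (descending): 80, 80, 46, 46, 43, 43
The 2 values of 80 occupy positions 1–2 → each gets rank 1.
The 2 values of 46 occupy positions 3–4 → each gets rank 3.
The 2 values of 43 occupy positions 5–6 → each gets rank 5.
Site 1 values → pooled ranks: 80→1, 43→5, 80→1, 46→3
Rank sum = 1 + 5 + 1 + 3 = 10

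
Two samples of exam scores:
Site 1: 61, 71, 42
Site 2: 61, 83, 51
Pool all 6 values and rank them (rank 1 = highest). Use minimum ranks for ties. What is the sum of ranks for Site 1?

11

Sorted (descending): 83, 71, 61, 61, 51, 42
The 2 values of 61 occupy positions 3–4 → each gets rank 3.
Site 1 values → pooled ranks: 61→3, 71→2, 42→6
Rank sum = 3 + 2 + 6 = 11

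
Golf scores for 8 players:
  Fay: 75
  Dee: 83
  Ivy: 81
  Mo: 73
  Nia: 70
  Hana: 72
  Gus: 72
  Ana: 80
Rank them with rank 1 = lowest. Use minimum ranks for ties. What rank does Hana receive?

Sorted (ascending): 70, 72, 72, 73, 75, 80, 81, 83
The 2 values of 72 occupy positions 2–3 → each gets rank 2.
Hana has value 72 → rank 2.

2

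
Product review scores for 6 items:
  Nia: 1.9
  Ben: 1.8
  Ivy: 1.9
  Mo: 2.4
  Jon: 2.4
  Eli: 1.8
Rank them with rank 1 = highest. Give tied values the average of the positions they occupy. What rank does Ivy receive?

Sorted (descending): 2.4, 2.4, 1.9, 1.9, 1.8, 1.8
The 2 values of 2.4 occupy positions 1–2 → average rank (1+2)/2 = 1.5.
The 2 values of 1.9 occupy positions 3–4 → average rank (3+4)/2 = 3.5.
The 2 values of 1.8 occupy positions 5–6 → average rank (5+6)/2 = 5.5.
Ivy has value 1.9 → rank 3.5.

3.5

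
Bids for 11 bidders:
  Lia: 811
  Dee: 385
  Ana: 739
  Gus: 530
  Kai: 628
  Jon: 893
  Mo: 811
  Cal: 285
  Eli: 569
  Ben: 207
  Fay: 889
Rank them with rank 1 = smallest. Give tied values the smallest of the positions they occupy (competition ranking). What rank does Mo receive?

8

Sorted (ascending): 207, 285, 385, 530, 569, 628, 739, 811, 811, 889, 893
The 2 values of 811 occupy positions 8–9 → each gets rank 8.
Mo has value 811 → rank 8.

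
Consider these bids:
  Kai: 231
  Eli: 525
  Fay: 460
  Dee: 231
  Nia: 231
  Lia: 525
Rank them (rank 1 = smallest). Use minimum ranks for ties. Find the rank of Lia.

Sorted (ascending): 231, 231, 231, 460, 525, 525
The 3 values of 231 occupy positions 1–3 → each gets rank 1.
The 2 values of 525 occupy positions 5–6 → each gets rank 5.
Lia has value 525 → rank 5.

5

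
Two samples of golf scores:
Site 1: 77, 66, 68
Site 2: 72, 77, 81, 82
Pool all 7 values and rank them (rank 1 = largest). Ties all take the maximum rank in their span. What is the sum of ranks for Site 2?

Sorted (descending): 82, 81, 77, 77, 72, 68, 66
The 2 values of 77 occupy positions 3–4 → each gets rank 4.
Site 2 values → pooled ranks: 72→5, 77→4, 81→2, 82→1
Rank sum = 5 + 4 + 2 + 1 = 12

12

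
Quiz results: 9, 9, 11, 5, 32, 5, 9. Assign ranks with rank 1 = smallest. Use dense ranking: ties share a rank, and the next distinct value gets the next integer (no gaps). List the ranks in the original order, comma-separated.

2, 2, 3, 1, 4, 1, 2

Sorted (ascending): 5, 5, 9, 9, 9, 11, 32
The 2 values of 5 share dense rank 1.
The 3 values of 9 share dense rank 2.
Remaining distinct values take the next consecutive integers.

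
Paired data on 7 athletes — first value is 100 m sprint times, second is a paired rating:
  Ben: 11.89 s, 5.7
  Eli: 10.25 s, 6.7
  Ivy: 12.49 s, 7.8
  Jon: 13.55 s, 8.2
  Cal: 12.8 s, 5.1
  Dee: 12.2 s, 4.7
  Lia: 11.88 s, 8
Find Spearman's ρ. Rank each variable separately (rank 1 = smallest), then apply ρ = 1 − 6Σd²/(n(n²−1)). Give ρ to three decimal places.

Ranks of variable 1: 3, 1, 5, 7, 6, 4, 2
Ranks of variable 2: 3, 4, 5, 7, 2, 1, 6
d = r₁ − r₂: 0, -3, 0, 0, 4, 3, -4
d²: 0, 9, 0, 0, 16, 9, 16; Σd² = 50
ρ = 1 − 6·50/(7·48) = 1 − 300/336 = 0.107

0.107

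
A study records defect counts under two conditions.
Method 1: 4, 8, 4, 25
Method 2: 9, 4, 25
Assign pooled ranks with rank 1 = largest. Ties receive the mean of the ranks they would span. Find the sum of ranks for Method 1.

17.5

Sorted (descending): 25, 25, 9, 8, 4, 4, 4
The 2 values of 25 occupy positions 1–2 → average rank (1+2)/2 = 1.5.
The 3 values of 4 occupy positions 5–7 → average rank 6.
Method 1 values → pooled ranks: 4→6, 8→4, 4→6, 25→1.5
Rank sum = 6 + 4 + 6 + 1.5 = 17.5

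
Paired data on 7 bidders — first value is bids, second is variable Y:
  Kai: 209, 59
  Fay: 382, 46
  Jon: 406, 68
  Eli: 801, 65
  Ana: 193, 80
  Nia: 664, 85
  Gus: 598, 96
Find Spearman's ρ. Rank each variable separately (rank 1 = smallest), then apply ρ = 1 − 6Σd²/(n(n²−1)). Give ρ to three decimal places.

Ranks of variable 1: 2, 3, 4, 7, 1, 6, 5
Ranks of variable 2: 2, 1, 4, 3, 5, 6, 7
d = r₁ − r₂: 0, 2, 0, 4, -4, 0, -2
d²: 0, 4, 0, 16, 16, 0, 4; Σd² = 40
ρ = 1 − 6·40/(7·48) = 1 − 240/336 = 0.286

0.286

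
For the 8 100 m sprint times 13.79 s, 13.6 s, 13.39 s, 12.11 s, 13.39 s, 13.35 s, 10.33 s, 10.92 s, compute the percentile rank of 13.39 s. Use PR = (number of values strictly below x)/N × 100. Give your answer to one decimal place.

50.0

N = 8.
Strictly below 13.39: 4. Equal to 13.39: 2.
PR = 4/8 × 100 = 50.0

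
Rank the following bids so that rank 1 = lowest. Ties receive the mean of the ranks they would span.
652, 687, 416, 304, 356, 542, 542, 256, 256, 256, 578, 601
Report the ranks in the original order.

Sorted (ascending): 256, 256, 256, 304, 356, 416, 542, 542, 578, 601, 652, 687
The 3 values of 256 occupy positions 1–3 → average rank 2.
The 2 values of 542 occupy positions 7–8 → average rank (7+8)/2 = 7.5.

11, 12, 6, 4, 5, 7.5, 7.5, 2, 2, 2, 9, 10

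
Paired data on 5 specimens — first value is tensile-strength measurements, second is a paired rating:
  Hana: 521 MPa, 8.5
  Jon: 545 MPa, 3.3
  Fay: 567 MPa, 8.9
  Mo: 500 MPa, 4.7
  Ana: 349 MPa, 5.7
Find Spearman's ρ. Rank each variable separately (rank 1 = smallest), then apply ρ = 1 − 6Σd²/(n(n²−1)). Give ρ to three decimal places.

Ranks of variable 1: 3, 4, 5, 2, 1
Ranks of variable 2: 4, 1, 5, 2, 3
d = r₁ − r₂: -1, 3, 0, 0, -2
d²: 1, 9, 0, 0, 4; Σd² = 14
ρ = 1 − 6·14/(5·24) = 1 − 84/120 = 0.300

0.300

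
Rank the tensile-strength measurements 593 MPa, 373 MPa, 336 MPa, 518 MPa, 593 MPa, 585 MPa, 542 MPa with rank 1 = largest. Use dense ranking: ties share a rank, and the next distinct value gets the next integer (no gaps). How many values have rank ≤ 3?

4

Sorted (descending): 593, 593, 585, 542, 518, 373, 336
The 2 values of 593 share dense rank 1.
Remaining distinct values take the next consecutive integers.
Ranks ≤ 3: {1, 1, 2, 3} → 4 values.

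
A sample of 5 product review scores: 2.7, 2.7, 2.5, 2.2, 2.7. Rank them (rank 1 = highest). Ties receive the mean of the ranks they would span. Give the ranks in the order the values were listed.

2, 2, 4, 5, 2

Sorted (descending): 2.7, 2.7, 2.7, 2.5, 2.2
The 3 values of 2.7 occupy positions 1–3 → average rank 2.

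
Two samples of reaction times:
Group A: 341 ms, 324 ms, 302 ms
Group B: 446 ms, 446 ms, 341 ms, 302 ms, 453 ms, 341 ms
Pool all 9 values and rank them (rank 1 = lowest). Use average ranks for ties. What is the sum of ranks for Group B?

35.5

Sorted (ascending): 302, 302, 324, 341, 341, 341, 446, 446, 453
The 2 values of 302 occupy positions 1–2 → average rank (1+2)/2 = 1.5.
The 3 values of 341 occupy positions 4–6 → average rank 5.
The 2 values of 446 occupy positions 7–8 → average rank (7+8)/2 = 7.5.
Group B values → pooled ranks: 446→7.5, 446→7.5, 341→5, 302→1.5, 453→9, 341→5
Rank sum = 7.5 + 7.5 + 5 + 1.5 + 9 + 5 = 35.5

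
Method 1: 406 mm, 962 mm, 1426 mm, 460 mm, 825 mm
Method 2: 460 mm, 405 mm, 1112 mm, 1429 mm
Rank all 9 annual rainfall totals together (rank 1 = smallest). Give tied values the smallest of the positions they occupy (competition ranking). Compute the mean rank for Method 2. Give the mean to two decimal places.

Sorted (ascending): 405, 406, 460, 460, 825, 962, 1112, 1426, 1429
The 2 values of 460 occupy positions 3–4 → each gets rank 3.
Method 2 values → pooled ranks: 460→3, 405→1, 1112→7, 1429→9
Mean rank = (3 + 1 + 7 + 9) / 4 = 5.00

5.00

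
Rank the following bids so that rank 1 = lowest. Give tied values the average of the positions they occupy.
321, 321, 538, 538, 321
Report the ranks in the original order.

2, 2, 4.5, 4.5, 2

Sorted (ascending): 321, 321, 321, 538, 538
The 3 values of 321 occupy positions 1–3 → average rank 2.
The 2 values of 538 occupy positions 4–5 → average rank (4+5)/2 = 4.5.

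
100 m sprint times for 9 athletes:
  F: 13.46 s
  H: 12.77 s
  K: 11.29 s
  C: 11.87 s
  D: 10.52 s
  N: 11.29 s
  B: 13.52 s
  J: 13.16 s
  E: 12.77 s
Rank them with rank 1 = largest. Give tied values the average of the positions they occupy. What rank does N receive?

Sorted (descending): 13.52, 13.46, 13.16, 12.77, 12.77, 11.87, 11.29, 11.29, 10.52
The 2 values of 12.77 occupy positions 4–5 → average rank (4+5)/2 = 4.5.
The 2 values of 11.29 occupy positions 7–8 → average rank (7+8)/2 = 7.5.
N has value 11.29 s → rank 7.5.

7.5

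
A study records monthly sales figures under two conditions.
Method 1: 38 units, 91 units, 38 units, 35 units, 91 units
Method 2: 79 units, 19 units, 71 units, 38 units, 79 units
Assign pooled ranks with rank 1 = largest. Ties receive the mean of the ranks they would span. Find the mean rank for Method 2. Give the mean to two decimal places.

5.80

Sorted (descending): 91, 91, 79, 79, 71, 38, 38, 38, 35, 19
The 2 values of 91 occupy positions 1–2 → average rank (1+2)/2 = 1.5.
The 2 values of 79 occupy positions 3–4 → average rank (3+4)/2 = 3.5.
The 3 values of 38 occupy positions 6–8 → average rank 7.
Method 2 values → pooled ranks: 79→3.5, 19→10, 71→5, 38→7, 79→3.5
Mean rank = (3.5 + 10 + 5 + 7 + 3.5) / 5 = 5.80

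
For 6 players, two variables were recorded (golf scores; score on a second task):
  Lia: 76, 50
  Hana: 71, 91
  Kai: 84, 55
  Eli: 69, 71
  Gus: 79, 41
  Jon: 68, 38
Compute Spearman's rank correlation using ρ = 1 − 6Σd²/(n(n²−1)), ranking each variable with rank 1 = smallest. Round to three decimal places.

0.086

Ranks of variable 1: 4, 3, 6, 2, 5, 1
Ranks of variable 2: 3, 6, 4, 5, 2, 1
d = r₁ − r₂: 1, -3, 2, -3, 3, 0
d²: 1, 9, 4, 9, 9, 0; Σd² = 32
ρ = 1 − 6·32/(6·35) = 1 − 192/210 = 0.086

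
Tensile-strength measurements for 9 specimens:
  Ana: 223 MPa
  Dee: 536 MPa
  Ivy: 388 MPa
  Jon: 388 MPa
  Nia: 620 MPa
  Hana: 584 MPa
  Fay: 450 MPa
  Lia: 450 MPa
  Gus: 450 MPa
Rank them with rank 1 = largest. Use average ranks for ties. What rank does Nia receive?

1

Sorted (descending): 620, 584, 536, 450, 450, 450, 388, 388, 223
The 3 values of 450 occupy positions 4–6 → average rank 5.
The 2 values of 388 occupy positions 7–8 → average rank (7+8)/2 = 7.5.
Nia has value 620 MPa → rank 1.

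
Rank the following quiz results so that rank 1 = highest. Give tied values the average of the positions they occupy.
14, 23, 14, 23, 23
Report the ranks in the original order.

Sorted (descending): 23, 23, 23, 14, 14
The 3 values of 23 occupy positions 1–3 → average rank 2.
The 2 values of 14 occupy positions 4–5 → average rank (4+5)/2 = 4.5.

4.5, 2, 4.5, 2, 2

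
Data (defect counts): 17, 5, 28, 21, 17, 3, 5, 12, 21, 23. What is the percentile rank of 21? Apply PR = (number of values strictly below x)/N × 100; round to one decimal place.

N = 10.
Strictly below 21: 6. Equal to 21: 2.
PR = 6/10 × 100 = 60.0

60.0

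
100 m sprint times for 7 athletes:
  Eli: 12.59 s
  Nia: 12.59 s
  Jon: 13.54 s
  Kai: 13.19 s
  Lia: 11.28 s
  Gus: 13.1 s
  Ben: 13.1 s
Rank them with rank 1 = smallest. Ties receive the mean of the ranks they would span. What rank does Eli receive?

2.5

Sorted (ascending): 11.28, 12.59, 12.59, 13.1, 13.1, 13.19, 13.54
The 2 values of 12.59 occupy positions 2–3 → average rank (2+3)/2 = 2.5.
The 2 values of 13.1 occupy positions 4–5 → average rank (4+5)/2 = 4.5.
Eli has value 12.59 s → rank 2.5.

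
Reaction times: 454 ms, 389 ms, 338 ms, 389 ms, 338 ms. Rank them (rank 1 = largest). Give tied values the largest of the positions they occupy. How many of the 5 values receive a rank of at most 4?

Sorted (descending): 454, 389, 389, 338, 338
The 2 values of 389 occupy positions 2–3 → each gets rank 3.
The 2 values of 338 occupy positions 4–5 → each gets rank 5.
Ranks ≤ 4: {1, 3, 3} → 3 values.

3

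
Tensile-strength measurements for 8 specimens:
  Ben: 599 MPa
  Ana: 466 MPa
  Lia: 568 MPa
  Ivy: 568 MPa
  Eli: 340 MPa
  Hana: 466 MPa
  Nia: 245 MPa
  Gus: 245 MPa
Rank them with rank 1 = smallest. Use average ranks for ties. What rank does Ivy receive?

6.5

Sorted (ascending): 245, 245, 340, 466, 466, 568, 568, 599
The 2 values of 245 occupy positions 1–2 → average rank (1+2)/2 = 1.5.
The 2 values of 466 occupy positions 4–5 → average rank (4+5)/2 = 4.5.
The 2 values of 568 occupy positions 6–7 → average rank (6+7)/2 = 6.5.
Ivy has value 568 MPa → rank 6.5.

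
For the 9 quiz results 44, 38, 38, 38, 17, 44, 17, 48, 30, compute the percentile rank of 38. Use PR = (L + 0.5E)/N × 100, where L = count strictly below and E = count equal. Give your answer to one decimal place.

50.0

N = 9.
Strictly below 38: 3. Equal to 38: 3.
PR = (3 + 0.5·3)/9 × 100 = 50.0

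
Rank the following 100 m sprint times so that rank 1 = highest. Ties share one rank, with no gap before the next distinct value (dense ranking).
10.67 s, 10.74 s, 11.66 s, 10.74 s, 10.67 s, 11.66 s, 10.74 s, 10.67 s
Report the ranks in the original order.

3, 2, 1, 2, 3, 1, 2, 3

Sorted (descending): 11.66, 11.66, 10.74, 10.74, 10.74, 10.67, 10.67, 10.67
The 2 values of 11.66 share dense rank 1.
The 3 values of 10.74 share dense rank 2.
The 3 values of 10.67 share dense rank 3.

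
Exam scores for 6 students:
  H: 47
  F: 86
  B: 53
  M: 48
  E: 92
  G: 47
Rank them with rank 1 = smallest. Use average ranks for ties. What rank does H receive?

1.5

Sorted (ascending): 47, 47, 48, 53, 86, 92
The 2 values of 47 occupy positions 1–2 → average rank (1+2)/2 = 1.5.
H has value 47 → rank 1.5.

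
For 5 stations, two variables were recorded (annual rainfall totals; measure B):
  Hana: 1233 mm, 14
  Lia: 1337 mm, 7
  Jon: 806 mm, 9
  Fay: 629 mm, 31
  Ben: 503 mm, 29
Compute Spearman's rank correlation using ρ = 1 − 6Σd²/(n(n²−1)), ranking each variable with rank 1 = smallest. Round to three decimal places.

-0.800

Ranks of variable 1: 4, 5, 3, 2, 1
Ranks of variable 2: 3, 1, 2, 5, 4
d = r₁ − r₂: 1, 4, 1, -3, -3
d²: 1, 16, 1, 9, 9; Σd² = 36
ρ = 1 − 6·36/(5·24) = 1 − 216/120 = -0.800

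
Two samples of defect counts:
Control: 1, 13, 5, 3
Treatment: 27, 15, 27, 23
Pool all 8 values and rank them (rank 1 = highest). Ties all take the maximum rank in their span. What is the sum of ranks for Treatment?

Sorted (descending): 27, 27, 23, 15, 13, 5, 3, 1
The 2 values of 27 occupy positions 1–2 → each gets rank 2.
Treatment values → pooled ranks: 27→2, 15→4, 27→2, 23→3
Rank sum = 2 + 4 + 2 + 3 = 11

11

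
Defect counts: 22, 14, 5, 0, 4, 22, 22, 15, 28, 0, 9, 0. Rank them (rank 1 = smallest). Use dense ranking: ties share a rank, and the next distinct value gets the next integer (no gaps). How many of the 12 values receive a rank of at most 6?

Sorted (ascending): 0, 0, 0, 4, 5, 9, 14, 15, 22, 22, 22, 28
The 3 values of 0 share dense rank 1.
The 3 values of 22 share dense rank 7.
Remaining distinct values take the next consecutive integers.
Ranks ≤ 6: {1, 1, 1, 2, 3, 4, 5, 6} → 8 values.

8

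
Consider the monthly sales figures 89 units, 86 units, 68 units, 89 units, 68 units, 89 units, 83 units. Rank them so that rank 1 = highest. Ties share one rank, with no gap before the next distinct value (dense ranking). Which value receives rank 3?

83

Sorted (descending): 89, 89, 89, 86, 83, 68, 68
The 3 values of 89 share dense rank 1.
The 2 values of 68 share dense rank 4.
Remaining distinct values take the next consecutive integers.
Rank 3 → value 83.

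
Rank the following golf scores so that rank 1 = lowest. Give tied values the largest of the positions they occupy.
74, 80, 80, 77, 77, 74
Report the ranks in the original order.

2, 6, 6, 4, 4, 2

Sorted (ascending): 74, 74, 77, 77, 80, 80
The 2 values of 74 occupy positions 1–2 → each gets rank 2.
The 2 values of 77 occupy positions 3–4 → each gets rank 4.
The 2 values of 80 occupy positions 5–6 → each gets rank 6.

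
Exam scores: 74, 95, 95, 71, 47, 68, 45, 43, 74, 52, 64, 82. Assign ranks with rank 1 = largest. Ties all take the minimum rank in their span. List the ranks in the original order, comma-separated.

Sorted (descending): 95, 95, 82, 74, 74, 71, 68, 64, 52, 47, 45, 43
The 2 values of 95 occupy positions 1–2 → each gets rank 1.
The 2 values of 74 occupy positions 4–5 → each gets rank 4.

4, 1, 1, 6, 10, 7, 11, 12, 4, 9, 8, 3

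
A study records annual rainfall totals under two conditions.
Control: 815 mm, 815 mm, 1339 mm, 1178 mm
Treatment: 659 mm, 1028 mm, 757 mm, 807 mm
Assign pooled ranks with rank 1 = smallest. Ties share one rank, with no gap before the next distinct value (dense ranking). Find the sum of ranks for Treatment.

11

Sorted (ascending): 659, 757, 807, 815, 815, 1028, 1178, 1339
The 2 values of 815 share dense rank 4.
Remaining distinct values take the next consecutive integers.
Treatment values → pooled ranks: 659→1, 1028→5, 757→2, 807→3
Rank sum = 1 + 5 + 2 + 3 = 11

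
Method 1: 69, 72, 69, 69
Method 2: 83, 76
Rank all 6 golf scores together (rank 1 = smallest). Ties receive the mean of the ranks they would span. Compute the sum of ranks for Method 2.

11

Sorted (ascending): 69, 69, 69, 72, 76, 83
The 3 values of 69 occupy positions 1–3 → average rank 2.
Method 2 values → pooled ranks: 83→6, 76→5
Rank sum = 6 + 5 = 11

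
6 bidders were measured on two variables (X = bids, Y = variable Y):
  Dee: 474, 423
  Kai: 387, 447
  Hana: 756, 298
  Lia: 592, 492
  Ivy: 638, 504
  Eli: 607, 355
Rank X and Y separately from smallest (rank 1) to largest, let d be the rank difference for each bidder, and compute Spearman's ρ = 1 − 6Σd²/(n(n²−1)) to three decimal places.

Ranks of variable 1: 2, 1, 6, 3, 5, 4
Ranks of variable 2: 3, 4, 1, 5, 6, 2
d = r₁ − r₂: -1, -3, 5, -2, -1, 2
d²: 1, 9, 25, 4, 1, 4; Σd² = 44
ρ = 1 − 6·44/(6·35) = 1 − 264/210 = -0.257

-0.257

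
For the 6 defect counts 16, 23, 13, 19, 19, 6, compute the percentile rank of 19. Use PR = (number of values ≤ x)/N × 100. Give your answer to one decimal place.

83.3

N = 6.
Strictly below 19: 3. Equal to 19: 2.
PR = 5/6 × 100 = 83.3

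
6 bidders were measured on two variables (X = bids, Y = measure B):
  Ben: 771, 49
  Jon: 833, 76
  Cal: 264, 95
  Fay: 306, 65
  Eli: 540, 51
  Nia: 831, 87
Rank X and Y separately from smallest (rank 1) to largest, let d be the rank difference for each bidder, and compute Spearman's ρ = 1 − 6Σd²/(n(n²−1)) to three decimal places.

-0.143

Ranks of variable 1: 4, 6, 1, 2, 3, 5
Ranks of variable 2: 1, 4, 6, 3, 2, 5
d = r₁ − r₂: 3, 2, -5, -1, 1, 0
d²: 9, 4, 25, 1, 1, 0; Σd² = 40
ρ = 1 − 6·40/(6·35) = 1 − 240/210 = -0.143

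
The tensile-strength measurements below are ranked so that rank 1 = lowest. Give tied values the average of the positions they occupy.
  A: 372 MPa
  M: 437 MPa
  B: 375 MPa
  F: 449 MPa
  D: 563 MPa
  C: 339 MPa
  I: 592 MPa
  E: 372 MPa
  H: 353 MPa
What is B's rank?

Sorted (ascending): 339, 353, 372, 372, 375, 437, 449, 563, 592
The 2 values of 372 occupy positions 3–4 → average rank (3+4)/2 = 3.5.
B has value 375 MPa → rank 5.

5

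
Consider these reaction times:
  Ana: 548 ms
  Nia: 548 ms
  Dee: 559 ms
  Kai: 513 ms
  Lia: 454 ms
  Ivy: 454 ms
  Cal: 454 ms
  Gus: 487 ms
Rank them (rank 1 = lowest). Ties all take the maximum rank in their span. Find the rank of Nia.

Sorted (ascending): 454, 454, 454, 487, 513, 548, 548, 559
The 3 values of 454 occupy positions 1–3 → each gets rank 3.
The 2 values of 548 occupy positions 6–7 → each gets rank 7.
Nia has value 548 ms → rank 7.

7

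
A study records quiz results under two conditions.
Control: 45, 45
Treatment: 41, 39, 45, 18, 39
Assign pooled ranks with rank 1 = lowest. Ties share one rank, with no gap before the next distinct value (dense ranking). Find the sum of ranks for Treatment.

Sorted (ascending): 18, 39, 39, 41, 45, 45, 45
The 2 values of 39 share dense rank 2.
The 3 values of 45 share dense rank 4.
Remaining distinct values take the next consecutive integers.
Treatment values → pooled ranks: 41→3, 39→2, 45→4, 18→1, 39→2
Rank sum = 3 + 2 + 4 + 1 + 2 = 12

12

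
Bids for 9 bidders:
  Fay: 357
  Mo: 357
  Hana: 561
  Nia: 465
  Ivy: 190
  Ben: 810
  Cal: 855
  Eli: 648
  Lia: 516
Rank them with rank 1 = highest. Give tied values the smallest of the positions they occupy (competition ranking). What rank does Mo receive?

7

Sorted (descending): 855, 810, 648, 561, 516, 465, 357, 357, 190
The 2 values of 357 occupy positions 7–8 → each gets rank 7.
Mo has value 357 → rank 7.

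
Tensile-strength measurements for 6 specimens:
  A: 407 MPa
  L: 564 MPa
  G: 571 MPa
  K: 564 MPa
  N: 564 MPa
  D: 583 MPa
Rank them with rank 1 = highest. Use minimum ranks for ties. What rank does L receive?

Sorted (descending): 583, 571, 564, 564, 564, 407
The 3 values of 564 occupy positions 3–5 → each gets rank 3.
L has value 564 MPa → rank 3.

3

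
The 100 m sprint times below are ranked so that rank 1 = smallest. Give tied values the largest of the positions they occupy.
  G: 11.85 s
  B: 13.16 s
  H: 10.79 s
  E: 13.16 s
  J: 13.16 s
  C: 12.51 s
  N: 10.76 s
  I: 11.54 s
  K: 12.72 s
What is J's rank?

9

Sorted (ascending): 10.76, 10.79, 11.54, 11.85, 12.51, 12.72, 13.16, 13.16, 13.16
The 3 values of 13.16 occupy positions 7–9 → each gets rank 9.
J has value 13.16 s → rank 9.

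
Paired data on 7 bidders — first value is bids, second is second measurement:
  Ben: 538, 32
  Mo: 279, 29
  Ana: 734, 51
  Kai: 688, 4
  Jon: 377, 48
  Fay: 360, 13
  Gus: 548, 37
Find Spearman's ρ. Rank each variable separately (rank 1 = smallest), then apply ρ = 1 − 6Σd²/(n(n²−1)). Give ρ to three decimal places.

0.321

Ranks of variable 1: 4, 1, 7, 6, 3, 2, 5
Ranks of variable 2: 4, 3, 7, 1, 6, 2, 5
d = r₁ − r₂: 0, -2, 0, 5, -3, 0, 0
d²: 0, 4, 0, 25, 9, 0, 0; Σd² = 38
ρ = 1 − 6·38/(7·48) = 1 − 228/336 = 0.321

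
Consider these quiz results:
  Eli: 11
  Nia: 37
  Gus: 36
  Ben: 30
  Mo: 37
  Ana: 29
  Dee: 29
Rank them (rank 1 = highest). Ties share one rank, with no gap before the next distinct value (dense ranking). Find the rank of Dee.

4

Sorted (descending): 37, 37, 36, 30, 29, 29, 11
The 2 values of 37 share dense rank 1.
The 2 values of 29 share dense rank 4.
Remaining distinct values take the next consecutive integers.
Dee has value 29 → rank 4.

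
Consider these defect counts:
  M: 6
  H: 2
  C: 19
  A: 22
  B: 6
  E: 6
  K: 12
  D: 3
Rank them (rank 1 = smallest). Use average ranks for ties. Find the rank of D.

Sorted (ascending): 2, 3, 6, 6, 6, 12, 19, 22
The 3 values of 6 occupy positions 3–5 → average rank 4.
D has value 3 → rank 2.

2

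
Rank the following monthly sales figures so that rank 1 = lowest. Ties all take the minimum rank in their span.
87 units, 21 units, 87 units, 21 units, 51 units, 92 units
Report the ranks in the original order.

Sorted (ascending): 21, 21, 51, 87, 87, 92
The 2 values of 21 occupy positions 1–2 → each gets rank 1.
The 2 values of 87 occupy positions 4–5 → each gets rank 4.

4, 1, 4, 1, 3, 6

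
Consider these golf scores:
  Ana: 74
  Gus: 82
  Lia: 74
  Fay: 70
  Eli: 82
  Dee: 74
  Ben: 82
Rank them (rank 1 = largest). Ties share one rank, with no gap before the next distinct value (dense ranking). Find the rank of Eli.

1

Sorted (descending): 82, 82, 82, 74, 74, 74, 70
The 3 values of 82 share dense rank 1.
The 3 values of 74 share dense rank 2.
Remaining distinct values take the next consecutive integers.
Eli has value 82 → rank 1.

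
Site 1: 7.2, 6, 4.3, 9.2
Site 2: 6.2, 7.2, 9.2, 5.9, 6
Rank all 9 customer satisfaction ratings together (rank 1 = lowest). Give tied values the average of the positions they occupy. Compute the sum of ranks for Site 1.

Sorted (ascending): 4.3, 5.9, 6, 6, 6.2, 7.2, 7.2, 9.2, 9.2
The 2 values of 6 occupy positions 3–4 → average rank (3+4)/2 = 3.5.
The 2 values of 7.2 occupy positions 6–7 → average rank (6+7)/2 = 6.5.
The 2 values of 9.2 occupy positions 8–9 → average rank (8+9)/2 = 8.5.
Site 1 values → pooled ranks: 7.2→6.5, 6→3.5, 4.3→1, 9.2→8.5
Rank sum = 6.5 + 3.5 + 1 + 8.5 = 19.5

19.5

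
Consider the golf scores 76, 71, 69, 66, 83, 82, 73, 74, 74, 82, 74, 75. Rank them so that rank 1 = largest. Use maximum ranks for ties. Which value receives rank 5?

75

Sorted (descending): 83, 82, 82, 76, 75, 74, 74, 74, 73, 71, 69, 66
The 2 values of 82 occupy positions 2–3 → each gets rank 3.
The 3 values of 74 occupy positions 6–8 → each gets rank 8.
Rank 5 → value 75.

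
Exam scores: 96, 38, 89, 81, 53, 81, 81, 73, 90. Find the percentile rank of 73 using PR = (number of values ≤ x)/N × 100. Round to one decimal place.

N = 9.
Strictly below 73: 2. Equal to 73: 1.
PR = 3/9 × 100 = 33.3

33.3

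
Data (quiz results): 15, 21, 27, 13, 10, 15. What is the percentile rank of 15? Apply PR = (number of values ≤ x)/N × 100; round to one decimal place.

N = 6.
Strictly below 15: 2. Equal to 15: 2.
PR = 4/6 × 100 = 66.7

66.7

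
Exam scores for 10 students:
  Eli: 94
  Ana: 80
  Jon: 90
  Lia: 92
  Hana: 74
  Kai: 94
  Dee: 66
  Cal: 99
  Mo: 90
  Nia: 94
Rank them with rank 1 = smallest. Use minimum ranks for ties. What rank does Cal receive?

Sorted (ascending): 66, 74, 80, 90, 90, 92, 94, 94, 94, 99
The 2 values of 90 occupy positions 4–5 → each gets rank 4.
The 3 values of 94 occupy positions 7–9 → each gets rank 7.
Cal has value 99 → rank 10.

10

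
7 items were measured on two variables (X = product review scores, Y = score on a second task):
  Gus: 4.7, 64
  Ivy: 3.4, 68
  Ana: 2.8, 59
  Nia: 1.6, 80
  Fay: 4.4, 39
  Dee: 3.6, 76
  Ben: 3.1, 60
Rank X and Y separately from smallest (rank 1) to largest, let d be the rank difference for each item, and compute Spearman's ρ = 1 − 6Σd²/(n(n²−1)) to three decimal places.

Ranks of variable 1: 7, 4, 2, 1, 6, 5, 3
Ranks of variable 2: 4, 5, 2, 7, 1, 6, 3
d = r₁ − r₂: 3, -1, 0, -6, 5, -1, 0
d²: 9, 1, 0, 36, 25, 1, 0; Σd² = 72
ρ = 1 − 6·72/(7·48) = 1 − 432/336 = -0.286

-0.286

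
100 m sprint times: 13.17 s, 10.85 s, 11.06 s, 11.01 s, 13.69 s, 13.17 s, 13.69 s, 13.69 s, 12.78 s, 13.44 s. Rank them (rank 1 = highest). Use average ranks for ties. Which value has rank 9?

Sorted (descending): 13.69, 13.69, 13.69, 13.44, 13.17, 13.17, 12.78, 11.06, 11.01, 10.85
The 3 values of 13.69 occupy positions 1–3 → average rank 2.
The 2 values of 13.17 occupy positions 5–6 → average rank (5+6)/2 = 5.5.
Rank 9 → value 11.01.

11.01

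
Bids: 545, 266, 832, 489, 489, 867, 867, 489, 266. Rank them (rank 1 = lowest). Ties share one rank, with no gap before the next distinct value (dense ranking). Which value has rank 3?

545

Sorted (ascending): 266, 266, 489, 489, 489, 545, 832, 867, 867
The 2 values of 266 share dense rank 1.
The 3 values of 489 share dense rank 2.
The 2 values of 867 share dense rank 5.
Remaining distinct values take the next consecutive integers.
Rank 3 → value 545.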